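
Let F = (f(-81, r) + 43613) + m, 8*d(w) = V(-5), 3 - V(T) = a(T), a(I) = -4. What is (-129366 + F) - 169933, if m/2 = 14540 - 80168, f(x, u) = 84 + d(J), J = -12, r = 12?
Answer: -3094857/8 ≈ -3.8686e+5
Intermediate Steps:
V(T) = 7 (V(T) = 3 - 1*(-4) = 3 + 4 = 7)
d(w) = 7/8 (d(w) = (⅛)*7 = 7/8)
f(x, u) = 679/8 (f(x, u) = 84 + 7/8 = 679/8)
m = -131256 (m = 2*(14540 - 80168) = 2*(-65628) = -131256)
F = -700465/8 (F = (679/8 + 43613) - 131256 = 349583/8 - 131256 = -700465/8 ≈ -87558.)
(-129366 + F) - 169933 = (-129366 - 700465/8) - 169933 = -1735393/8 - 169933 = -3094857/8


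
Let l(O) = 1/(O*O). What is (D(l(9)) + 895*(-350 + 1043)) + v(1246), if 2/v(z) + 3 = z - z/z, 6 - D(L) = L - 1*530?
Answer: 1156496353/1863 ≈ 6.2077e+5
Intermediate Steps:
l(O) = O**(-2) (l(O) = 1/(O**2) = O**(-2))
D(L) = 536 - L (D(L) = 6 - (L - 1*530) = 6 - (L - 530) = 6 - (-530 + L) = 6 + (530 - L) = 536 - L)
v(z) = 2/(-4 + z) (v(z) = 2/(-3 + (z - z/z)) = 2/(-3 + (z - 1*1)) = 2/(-3 + (z - 1)) = 2/(-3 + (-1 + z)) = 2/(-4 + z))
(D(l(9)) + 895*(-350 + 1043)) + v(1246) = ((536 - 1/9**2) + 895*(-350 + 1043)) + 2/(-4 + 1246) = ((536 - 1*1/81) + 895*693) + 2/1242 = ((536 - 1/81) + 620235) + 2*(1/1242) = (43415/81 + 620235) + 1/621 = 50282450/81 + 1/621 = 1156496353/1863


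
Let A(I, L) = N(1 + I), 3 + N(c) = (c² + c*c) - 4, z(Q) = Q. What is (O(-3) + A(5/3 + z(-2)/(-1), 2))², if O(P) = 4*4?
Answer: 223729/81 ≈ 2762.1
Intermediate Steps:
O(P) = 16
N(c) = -7 + 2*c² (N(c) = -3 + ((c² + c*c) - 4) = -3 + ((c² + c²) - 4) = -3 + (2*c² - 4) = -3 + (-4 + 2*c²) = -7 + 2*c²)
A(I, L) = -7 + 2*(1 + I)²
(O(-3) + A(5/3 + z(-2)/(-1), 2))² = (16 + (-7 + 2*(1 + (5/3 - 2/(-1)))²))² = (16 + (-7 + 2*(1 + (5*(⅓) - 2*(-1)))²))² = (16 + (-7 + 2*(1 + (5/3 + 2))²))² = (16 + (-7 + 2*(1 + 11/3)²))² = (16 + (-7 + 2*(14/3)²))² = (16 + (-7 + 2*(196/9)))² = (16 + (-7 + 392/9))² = (16 + 329/9)² = (473/9)² = 223729/81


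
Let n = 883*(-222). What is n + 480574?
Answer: 284548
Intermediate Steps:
n = -196026
n + 480574 = -196026 + 480574 = 284548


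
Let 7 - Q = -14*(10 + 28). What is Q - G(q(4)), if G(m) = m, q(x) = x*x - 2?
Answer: 525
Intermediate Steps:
q(x) = -2 + x**2 (q(x) = x**2 - 2 = -2 + x**2)
Q = 539 (Q = 7 - (-14)*(10 + 28) = 7 - (-14)*38 = 7 - 1*(-532) = 7 + 532 = 539)
Q - G(q(4)) = 539 - (-2 + 4**2) = 539 - (-2 + 16) = 539 - 1*14 = 539 - 14 = 525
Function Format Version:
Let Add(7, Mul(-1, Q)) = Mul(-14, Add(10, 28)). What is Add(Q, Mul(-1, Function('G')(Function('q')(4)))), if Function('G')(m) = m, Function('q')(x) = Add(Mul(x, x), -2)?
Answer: 525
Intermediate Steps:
Function('q')(x) = Add(-2, Pow(x, 2)) (Function('q')(x) = Add(Pow(x, 2), -2) = Add(-2, Pow(x, 2)))
Q = 539 (Q = Add(7, Mul(-1, Mul(-14, Add(10, 28)))) = Add(7, Mul(-1, Mul(-14, 38))) = Add(7, Mul(-1, -532)) = Add(7, 532) = 539)
Add(Q, Mul(-1, Function('G')(Function('q')(4)))) = Add(539, Mul(-1, Add(-2, Pow(4, 2)))) = Add(539, Mul(-1, Add(-2, 16))) = Add(539, Mul(-1, 14)) = Add(539, -14) = 525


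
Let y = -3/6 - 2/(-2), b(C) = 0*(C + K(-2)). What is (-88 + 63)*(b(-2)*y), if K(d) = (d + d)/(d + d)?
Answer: 0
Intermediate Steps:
K(d) = 1 (K(d) = (2*d)/((2*d)) = (2*d)*(1/(2*d)) = 1)
b(C) = 0 (b(C) = 0*(C + 1) = 0*(1 + C) = 0)
y = 1/2 (y = -3*1/6 - 2*(-1/2) = -1/2 + 1 = 1/2 ≈ 0.50000)
(-88 + 63)*(b(-2)*y) = (-88 + 63)*(0*(1/2)) = -25*0 = 0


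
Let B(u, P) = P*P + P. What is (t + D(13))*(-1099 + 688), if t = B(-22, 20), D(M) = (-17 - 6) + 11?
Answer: -167688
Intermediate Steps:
B(u, P) = P + P² (B(u, P) = P² + P = P + P²)
D(M) = -12 (D(M) = -23 + 11 = -12)
t = 420 (t = 20*(1 + 20) = 20*21 = 420)
(t + D(13))*(-1099 + 688) = (420 - 12)*(-1099 + 688) = 408*(-411) = -167688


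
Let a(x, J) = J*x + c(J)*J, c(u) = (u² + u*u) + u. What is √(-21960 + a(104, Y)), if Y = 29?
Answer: 5*√1227 ≈ 175.14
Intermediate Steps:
c(u) = u + 2*u² (c(u) = (u² + u²) + u = 2*u² + u = u + 2*u²)
a(x, J) = J*x + J²*(1 + 2*J) (a(x, J) = J*x + (J*(1 + 2*J))*J = J*x + J²*(1 + 2*J))
√(-21960 + a(104, Y)) = √(-21960 + 29*(104 + 29*(1 + 2*29))) = √(-21960 + 29*(104 + 29*(1 + 58))) = √(-21960 + 29*(104 + 29*59)) = √(-21960 + 29*(104 + 1711)) = √(-21960 + 29*1815) = √(-21960 + 52635) = √30675 = 5*√1227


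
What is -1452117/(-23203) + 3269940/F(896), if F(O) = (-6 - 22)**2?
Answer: 19252719387/4547788 ≈ 4233.4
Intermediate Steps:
F(O) = 784 (F(O) = (-28)**2 = 784)
-1452117/(-23203) + 3269940/F(896) = -1452117/(-23203) + 3269940/784 = -1452117*(-1/23203) + 3269940*(1/784) = 1452117/23203 + 817485/196 = 19252719387/4547788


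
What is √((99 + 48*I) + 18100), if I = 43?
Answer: √20263 ≈ 142.35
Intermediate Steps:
√((99 + 48*I) + 18100) = √((99 + 48*43) + 18100) = √((99 + 2064) + 18100) = √(2163 + 18100) = √20263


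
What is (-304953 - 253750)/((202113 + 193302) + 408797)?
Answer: -558703/804212 ≈ -0.69472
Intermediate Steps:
(-304953 - 253750)/((202113 + 193302) + 408797) = -558703/(395415 + 408797) = -558703/804212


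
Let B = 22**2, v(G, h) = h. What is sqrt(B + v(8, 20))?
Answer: 6*sqrt(14) ≈ 22.450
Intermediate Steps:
B = 484
sqrt(B + v(8, 20)) = sqrt(484 + 20) = sqrt(504) = 6*sqrt(14)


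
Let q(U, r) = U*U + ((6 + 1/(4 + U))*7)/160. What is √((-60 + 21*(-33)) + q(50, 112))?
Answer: √9057813/72 ≈ 41.800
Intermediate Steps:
q(U, r) = 21/80 + U² + 7/(160*(4 + U)) (q(U, r) = U² + (42 + 7/(4 + U))*(1/160) = U² + (21/80 + 7/(160*(4 + U))) = 21/80 + U² + 7/(160*(4 + U)))
√((-60 + 21*(-33)) + q(50, 112)) = √((-60 + 21*(-33)) + (175 + 42*50 + 160*50³ + 640*50²)/(160*(4 + 50))) = √((-60 - 693) + (1/160)*(175 + 2100 + 160*125000 + 640*2500)/54) = √(-753 + (1/160)*(1/54)*(175 + 2100 + 20000000 + 1600000)) = √(-753 + (1/160)*(1/54)*21602275) = √(-753 + 4320455/1728) = √(3019271/1728) = √9057813/72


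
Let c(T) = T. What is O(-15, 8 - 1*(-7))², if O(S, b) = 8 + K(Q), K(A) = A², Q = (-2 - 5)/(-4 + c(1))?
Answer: 14641/81 ≈ 180.75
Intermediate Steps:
Q = 7/3 (Q = (-2 - 5)/(-4 + 1) = -7/(-3) = -7*(-⅓) = 7/3 ≈ 2.3333)
O(S, b) = 121/9 (O(S, b) = 8 + (7/3)² = 8 + 49/9 = 121/9)
O(-15, 8 - 1*(-7))² = (121/9)² = 14641/81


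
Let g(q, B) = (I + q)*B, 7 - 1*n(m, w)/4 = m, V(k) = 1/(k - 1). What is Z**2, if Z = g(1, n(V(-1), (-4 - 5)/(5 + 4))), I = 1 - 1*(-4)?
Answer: 32400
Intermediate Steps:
I = 5 (I = 1 + 4 = 5)
V(k) = 1/(-1 + k)
n(m, w) = 28 - 4*m
g(q, B) = B*(5 + q) (g(q, B) = (5 + q)*B = B*(5 + q))
Z = 180 (Z = (28 - 4/(-1 - 1))*(5 + 1) = (28 - 4/(-2))*6 = (28 - 4*(-1/2))*6 = (28 + 2)*6 = 30*6 = 180)
Z**2 = 180**2 = 32400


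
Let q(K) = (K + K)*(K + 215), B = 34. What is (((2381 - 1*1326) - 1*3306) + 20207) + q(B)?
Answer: 34888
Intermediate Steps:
q(K) = 2*K*(215 + K) (q(K) = (2*K)*(215 + K) = 2*K*(215 + K))
(((2381 - 1*1326) - 1*3306) + 20207) + q(B) = (((2381 - 1*1326) - 1*3306) + 20207) + 2*34*(215 + 34) = (((2381 - 1326) - 3306) + 20207) + 2*34*249 = ((1055 - 3306) + 20207) + 16932 = (-2251 + 20207) + 16932 = 17956 + 16932 = 34888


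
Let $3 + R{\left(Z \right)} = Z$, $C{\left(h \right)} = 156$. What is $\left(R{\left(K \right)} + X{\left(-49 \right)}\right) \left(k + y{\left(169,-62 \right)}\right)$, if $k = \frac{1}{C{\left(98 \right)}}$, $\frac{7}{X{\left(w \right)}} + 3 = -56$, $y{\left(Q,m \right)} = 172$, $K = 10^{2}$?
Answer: $\frac{38344357}{2301} \approx 16664.0$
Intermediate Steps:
$K = 100$
$X{\left(w \right)} = - \frac{7}{59}$ ($X{\left(w \right)} = \frac{7}{-3 - 56} = \frac{7}{-59} = 7 \left(- \frac{1}{59}\right) = - \frac{7}{59}$)
$k = \frac{1}{156} \approx 0.0064103$
$R{\left(Z \right)} = -3 + Z$
$\left(R{\left(K \right)} + X{\left(-49 \right)}\right) \left(k + y{\left(169,-62 \right)}\right) = \left(\left(-3 + 100\right) - \frac{7}{59}\right) \left(\frac{1}{156} + 172\right) = \left(97 - \frac{7}{59}\right) \frac{26833}{156} = \frac{5716}{59} \cdot \frac{26833}{156} = \frac{38344357}{2301}$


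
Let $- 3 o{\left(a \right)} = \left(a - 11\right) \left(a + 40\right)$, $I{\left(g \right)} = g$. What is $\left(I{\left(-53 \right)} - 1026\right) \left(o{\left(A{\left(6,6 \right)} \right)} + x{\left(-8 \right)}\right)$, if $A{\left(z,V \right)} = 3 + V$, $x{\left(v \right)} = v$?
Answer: $- \frac{79846}{3} \approx -26615.0$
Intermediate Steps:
$o{\left(a \right)} = - \frac{\left(-11 + a\right) \left(40 + a\right)}{3}$ ($o{\left(a \right)} = - \frac{\left(a - 11\right) \left(a + 40\right)}{3} = - \frac{\left(-11 + a\right) \left(40 + a\right)}{3}$)
$\left(I{\left(-53 \right)} - 1026\right) \left(o{\left(A{\left(6,6 \right)} \right)} + x{\left(-8 \right)}\right) = \left(-53 - 1026\right) \left(\left(\frac{440}{3} - \frac{29 \left(3 + 6\right)}{3} - \frac{\left(3 + 6\right)^{2}}{3}\right) - 8\right) = - 1079 \left(\left(\frac{440}{3} - 87 - \frac{9^{2}}{3}\right) - 8\right) = - 1079 \left(\left(\frac{440}{3} - 87 - 27\right) - 8\right) = - 1079 \left(\frac{98}{3} - 8\right) = \left(-1079\right) \frac{74}{3} = - \frac{79846}{3}$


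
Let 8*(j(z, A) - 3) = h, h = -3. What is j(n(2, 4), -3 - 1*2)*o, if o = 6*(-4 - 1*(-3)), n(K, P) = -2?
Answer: -63/4 ≈ -15.750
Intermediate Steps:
j(z, A) = 21/8 (j(z, A) = 3 + (⅛)*(-3) = 3 - 3/8 = 21/8)
o = -6 (o = 6*(-4 + 3) = 6*(-1) = -6)
j(n(2, 4), -3 - 1*2)*o = (21/8)*(-6) = -63/4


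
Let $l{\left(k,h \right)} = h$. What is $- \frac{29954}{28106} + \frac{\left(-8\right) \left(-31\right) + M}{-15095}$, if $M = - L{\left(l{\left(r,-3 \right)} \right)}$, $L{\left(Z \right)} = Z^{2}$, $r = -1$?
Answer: $- \frac{229436482}{212130035} \approx -1.0816$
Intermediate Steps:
$M = -9$ ($M = - \left(-3\right)^{2} = \left(-1\right) 9 = -9$)
$- \frac{29954}{28106} + \frac{\left(-8\right) \left(-31\right) + M}{-15095} = - \frac{29954}{28106} + \frac{\left(-8\right) \left(-31\right) - 9}{-15095} = \left(-29954\right) \frac{1}{28106} + \left(248 - 9\right) \left(- \frac{1}{15095}\right) = - \frac{14977}{14053} + 239 \left(- \frac{1}{15095}\right) = - \frac{14977}{14053} - \frac{239}{15095} = - \frac{229436482}{212130035}$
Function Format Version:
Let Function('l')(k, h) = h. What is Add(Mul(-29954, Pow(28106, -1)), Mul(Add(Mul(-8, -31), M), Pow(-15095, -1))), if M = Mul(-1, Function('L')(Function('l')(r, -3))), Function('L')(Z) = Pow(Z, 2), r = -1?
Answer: Rational(-229436482, 212130035) ≈ -1.0816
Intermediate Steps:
M = -9 (M = Mul(-1, Pow(-3, 2)) = Mul(-1, 9) = -9)
Add(Mul(-29954, Pow(28106, -1)), Mul(Add(Mul(-8, -31), M), Pow(-15095, -1))) = Add(Mul(-29954, Pow(28106, -1)), Mul(Add(Mul(-8, -31), -9), Pow(-15095, -1))) = Add(Mul(-29954, Rational(1, 28106)), Mul(Add(248, -9), Rational(-1, 15095))) = Add(Rational(-14977, 14053), Mul(239, Rational(-1, 15095))) = Add(Rational(-14977, 14053), Rational(-239, 15095)) = Rational(-229436482, 212130035)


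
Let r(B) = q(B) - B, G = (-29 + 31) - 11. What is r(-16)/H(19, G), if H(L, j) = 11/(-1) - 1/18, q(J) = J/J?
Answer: -306/199 ≈ -1.5377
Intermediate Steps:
q(J) = 1
G = -9 (G = 2 - 11 = -9)
H(L, j) = -199/18 (H(L, j) = 11*(-1) - 1*1/18 = -11 - 1/18 = -199/18)
r(B) = 1 - B
r(-16)/H(19, G) = (1 - 1*(-16))/(-199/18) = (1 + 16)*(-18/199) = 17*(-18/199) = -306/199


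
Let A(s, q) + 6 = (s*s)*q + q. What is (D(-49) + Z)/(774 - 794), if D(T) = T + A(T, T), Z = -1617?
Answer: 11937/2 ≈ 5968.5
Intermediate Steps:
A(s, q) = -6 + q + q*s² (A(s, q) = -6 + ((s*s)*q + q) = -6 + (s²*q + q) = -6 + (q*s² + q) = -6 + (q + q*s²) = -6 + q + q*s²)
D(T) = -6 + T³ + 2*T (D(T) = T + (-6 + T + T*T²) = T + (-6 + T + T³) = -6 + T³ + 2*T)
(D(-49) + Z)/(774 - 794) = ((-6 + (-49)³ + 2*(-49)) - 1617)/(774 - 794) = ((-6 - 117649 - 98) - 1617)/(-20) = (-117753 - 1617)*(-1/20) = -119370*(-1/20) = 11937/2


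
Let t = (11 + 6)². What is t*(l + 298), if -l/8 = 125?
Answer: -202878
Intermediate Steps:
l = -1000 (l = -8*125 = -1000)
t = 289 (t = 17² = 289)
t*(l + 298) = 289*(-1000 + 298) = 289*(-702) = -202878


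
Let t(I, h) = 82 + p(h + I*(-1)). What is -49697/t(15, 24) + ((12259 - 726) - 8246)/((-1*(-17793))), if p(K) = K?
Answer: -883959604/1619163 ≈ -545.94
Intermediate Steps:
t(I, h) = 82 + h - I (t(I, h) = 82 + (h + I*(-1)) = 82 + (h - I) = 82 + h - I)
-49697/t(15, 24) + ((12259 - 726) - 8246)/((-1*(-17793))) = -49697/(82 + 24 - 1*15) + ((12259 - 726) - 8246)/((-1*(-17793))) = -49697/(82 + 24 - 15) + (11533 - 8246)/17793 = -49697/91 + 3287*(1/17793) = -49697*1/91 + 3287/17793 = -49697/91 + 3287/17793 = -883959604/1619163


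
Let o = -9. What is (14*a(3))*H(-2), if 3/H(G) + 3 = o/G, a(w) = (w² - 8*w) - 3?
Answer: -504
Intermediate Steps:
a(w) = -3 + w² - 8*w
H(G) = 3/(-3 - 9/G)
(14*a(3))*H(-2) = (14*(-3 + 3² - 8*3))*(-1*(-2)/(3 - 2)) = (14*(-3 + 9 - 24))*(-1*(-2)/1) = (14*(-18))*(-1*(-2)*1) = -252*2 = -504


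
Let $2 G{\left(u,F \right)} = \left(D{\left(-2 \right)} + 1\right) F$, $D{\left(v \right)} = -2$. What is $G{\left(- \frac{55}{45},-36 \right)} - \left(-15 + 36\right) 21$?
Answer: $-423$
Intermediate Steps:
$G{\left(u,F \right)} = - \frac{F}{2}$ ($G{\left(u,F \right)} = \frac{\left(-2 + 1\right) F}{2} = \frac{\left(-1\right) F}{2} = - \frac{F}{2}$)
$G{\left(- \frac{55}{45},-36 \right)} - \left(-15 + 36\right) 21 = \left(- \frac{1}{2}\right) \left(-36\right) - \left(-15 + 36\right) 21 = 18 - 21 \cdot 21 = 18 - 441 = -423$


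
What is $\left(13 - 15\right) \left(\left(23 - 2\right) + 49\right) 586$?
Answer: $-82040$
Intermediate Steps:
$\left(13 - 15\right) \left(\left(23 - 2\right) + 49\right) 586 = - 2 \left(\left(23 - 2\right) + 49\right) 586 = - 2 \left(21 + 49\right) 586 = \left(-2\right) 70 \cdot 586 = \left(-140\right) 586 = -82040$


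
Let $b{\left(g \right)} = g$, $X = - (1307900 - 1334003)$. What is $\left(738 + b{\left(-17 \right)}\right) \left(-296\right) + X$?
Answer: $-187313$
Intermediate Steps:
$X = 26103$ ($X = \left(-1\right) \left(-26103\right) = 26103$)
$\left(738 + b{\left(-17 \right)}\right) \left(-296\right) + X = \left(738 - 17\right) \left(-296\right) + 26103 = 721 \left(-296\right) + 26103 = -213416 + 26103 = -187313$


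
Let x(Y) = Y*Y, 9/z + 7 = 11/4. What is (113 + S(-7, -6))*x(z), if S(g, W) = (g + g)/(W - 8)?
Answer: 147744/289 ≈ 511.23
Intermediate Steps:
z = -36/17 (z = 9/(-7 + 11/4) = 9/(-17/4) = 9*(-4/17) = -36/17 ≈ -2.1176)
S(g, W) = 2*g/(-8 + W) (S(g, W) = (2*g)/(-8 + W) = 2*g/(-8 + W))
x(Y) = Y²
(113 + S(-7, -6))*x(z) = (113 + 2*(-7)/(-8 - 6))*(-36/17)² = (113 + 2*(-7)/(-14))*(1296/289) = (113 + 2*(-7)*(-1/14))*(1296/289) = (113 + 1)*(1296/289) = 114*(1296/289) = 147744/289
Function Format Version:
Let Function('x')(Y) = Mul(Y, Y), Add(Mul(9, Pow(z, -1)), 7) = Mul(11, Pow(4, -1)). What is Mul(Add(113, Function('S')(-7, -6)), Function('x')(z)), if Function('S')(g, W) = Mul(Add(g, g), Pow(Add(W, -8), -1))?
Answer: Rational(147744, 289) ≈ 511.23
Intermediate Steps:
z = Rational(-36, 17) (z = Mul(9, Pow(Add(-7, Mul(11, Pow(4, -1))), -1)) = Mul(9, Pow(Add(-7, Mul(11, Rational(1, 4))), -1)) = Mul(9, Pow(Add(-7, Rational(11, 4)), -1)) = Mul(9, Pow(Rational(-17, 4), -1)) = Mul(9, Rational(-4, 17)) = Rational(-36, 17) ≈ -2.1176)
Function('S')(g, W) = Mul(2, g, Pow(Add(-8, W), -1)) (Function('S')(g, W) = Mul(Mul(2, g), Pow(Add(-8, W), -1)) = Mul(2, g, Pow(Add(-8, W), -1)))
Function('x')(Y) = Pow(Y, 2)
Mul(Add(113, Function('S')(-7, -6)), Function('x')(z)) = Mul(Add(113, Mul(2, -7, Pow(Add(-8, -6), -1))), Pow(Rational(-36, 17), 2)) = Mul(Add(113, Mul(2, -7, Pow(-14, -1))), Rational(1296, 289)) = Mul(Add(113, Mul(2, -7, Rational(-1, 14))), Rational(1296, 289)) = Mul(Add(113, 1), Rational(1296, 289)) = Mul(114, Rational(1296, 289)) = Rational(147744, 289)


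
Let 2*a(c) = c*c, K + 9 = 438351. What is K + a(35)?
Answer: 877909/2 ≈ 4.3895e+5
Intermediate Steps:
K = 438342 (K = -9 + 438351 = 438342)
a(c) = c**2/2 (a(c) = (c*c)/2 = c**2/2)
K + a(35) = 438342 + (1/2)*35**2 = 438342 + (1/2)*1225 = 438342 + 1225/2 = 877909/2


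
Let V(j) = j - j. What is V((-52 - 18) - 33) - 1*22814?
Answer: -22814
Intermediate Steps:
V(j) = 0
V((-52 - 18) - 33) - 1*22814 = 0 - 1*22814 = 0 - 22814 = -22814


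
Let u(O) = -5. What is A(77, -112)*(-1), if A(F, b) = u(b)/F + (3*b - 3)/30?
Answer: 8751/770 ≈ 11.365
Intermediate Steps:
A(F, b) = -⅒ - 5/F + b/10 (A(F, b) = -5/F + (3*b - 3)/30 = -5/F + (-3 + 3*b)*(1/30) = -5/F + (-⅒ + b/10) = -⅒ - 5/F + b/10)
A(77, -112)*(-1) = ((⅒)*(-50 + 77*(-1 - 112))/77)*(-1) = ((⅒)*(1/77)*(-50 + 77*(-113)))*(-1) = ((⅒)*(1/77)*(-50 - 8701))*(-1) = ((⅒)*(1/77)*(-8751))*(-1) = -8751/770*(-1) = 8751/770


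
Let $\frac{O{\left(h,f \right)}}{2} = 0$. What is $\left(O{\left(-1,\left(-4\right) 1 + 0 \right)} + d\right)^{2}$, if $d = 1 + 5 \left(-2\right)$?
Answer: $81$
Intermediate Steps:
$d = -9$ ($d = 1 - 10 = -9$)
$O{\left(h,f \right)} = 0$ ($O{\left(h,f \right)} = 2 \cdot 0 = 0$)
$\left(O{\left(-1,\left(-4\right) 1 + 0 \right)} + d\right)^{2} = \left(0 - 9\right)^{2} = \left(-9\right)^{2} = 81$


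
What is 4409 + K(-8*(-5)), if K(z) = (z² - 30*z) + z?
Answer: 4849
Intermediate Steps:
K(z) = z² - 29*z
4409 + K(-8*(-5)) = 4409 + (-8*(-5))*(-29 - 8*(-5)) = 4409 + 40*(-29 + 40) = 4409 + 40*11 = 4409 + 440 = 4849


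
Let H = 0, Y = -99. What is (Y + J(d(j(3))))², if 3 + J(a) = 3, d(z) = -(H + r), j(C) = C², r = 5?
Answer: 9801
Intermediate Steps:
d(z) = -5 (d(z) = -(0 + 5) = -1*5 = -5)
J(a) = 0 (J(a) = -3 + 3 = 0)
(Y + J(d(j(3))))² = (-99 + 0)² = (-99)² = 9801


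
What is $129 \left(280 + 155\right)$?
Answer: $56115$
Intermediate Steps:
$129 \left(280 + 155\right) = 129 \cdot 435 = 56115$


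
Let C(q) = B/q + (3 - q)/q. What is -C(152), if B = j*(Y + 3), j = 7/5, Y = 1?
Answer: 717/760 ≈ 0.94342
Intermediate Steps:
j = 7/5 (j = 7*(1/5) = 7/5 ≈ 1.4000)
B = 28/5 (B = 7*(1 + 3)/5 = (7/5)*4 = 28/5 ≈ 5.6000)
C(q) = 28/(5*q) + (3 - q)/q
-C(152) = -(43/5 - 1*152)/152 = -(43/5 - 152)/152 = -(-717)/(152*5) = -1*(-717/760) = 717/760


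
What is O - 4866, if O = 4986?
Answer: 120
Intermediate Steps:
O - 4866 = 4986 - 4866 = 120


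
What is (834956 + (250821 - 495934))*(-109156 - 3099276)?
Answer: -1892471156176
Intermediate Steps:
(834956 + (250821 - 495934))*(-109156 - 3099276) = (834956 - 245113)*(-3208432) = 589843*(-3208432) = -1892471156176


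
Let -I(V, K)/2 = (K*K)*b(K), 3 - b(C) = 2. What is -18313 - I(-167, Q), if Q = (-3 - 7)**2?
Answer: 1687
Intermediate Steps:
b(C) = 1 (b(C) = 3 - 1*2 = 3 - 2 = 1)
Q = 100 (Q = (-10)**2 = 100)
I(V, K) = -2*K**2 (I(V, K) = -2*K*K = -2*K**2)
-18313 - I(-167, Q) = -18313 - (-2)*100**2 = -18313 - (-2)*10000 = -18313 - 1*(-20000) = -18313 + 20000 = 1687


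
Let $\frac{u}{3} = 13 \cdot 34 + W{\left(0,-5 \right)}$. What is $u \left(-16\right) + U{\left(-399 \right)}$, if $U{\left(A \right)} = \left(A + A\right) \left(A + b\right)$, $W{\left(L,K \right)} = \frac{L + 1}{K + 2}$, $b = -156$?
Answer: $421690$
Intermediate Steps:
$W{\left(L,K \right)} = \frac{1 + L}{2 + K}$
$u = 1325$ ($u = 3 \left(13 \cdot 34 + \frac{1 + 0}{2 - 5}\right) = 3 \left(442 + \frac{1}{-3} \cdot 1\right) = 3 \left(442 - \frac{1}{3}\right) = 3 \cdot \frac{1325}{3} = 1325$)
$U{\left(A \right)} = 2 A \left(-156 + A\right)$ ($U{\left(A \right)} = \left(A + A\right) \left(A - 156\right) = 2 A \left(-156 + A\right)$)
$u \left(-16\right) + U{\left(-399 \right)} = 1325 \left(-16\right) + 2 \left(-399\right) \left(-156 - 399\right) = -21200 + 2 \left(-399\right) \left(-555\right) = -21200 + 442890 = 421690$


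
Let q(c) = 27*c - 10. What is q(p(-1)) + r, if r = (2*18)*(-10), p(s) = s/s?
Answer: -343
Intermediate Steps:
p(s) = 1
r = -360 (r = 36*(-10) = -360)
q(c) = -10 + 27*c
q(p(-1)) + r = (-10 + 27*1) - 360 = (-10 + 27) - 360 = 17 - 360 = -343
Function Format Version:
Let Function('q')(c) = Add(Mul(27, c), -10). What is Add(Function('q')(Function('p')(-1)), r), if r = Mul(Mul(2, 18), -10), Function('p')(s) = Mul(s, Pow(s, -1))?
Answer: -343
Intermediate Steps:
Function('p')(s) = 1
r = -360 (r = Mul(36, -10) = -360)
Function('q')(c) = Add(-10, Mul(27, c))
Add(Function('q')(Function('p')(-1)), r) = Add(Add(-10, Mul(27, 1)), -360) = Add(Add(-10, 27), -360) = Add(17, -360) = -343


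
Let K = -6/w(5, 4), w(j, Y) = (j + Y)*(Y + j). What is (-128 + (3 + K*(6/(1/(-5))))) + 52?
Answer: -637/9 ≈ -70.778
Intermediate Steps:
w(j, Y) = (Y + j)² (w(j, Y) = (Y + j)*(Y + j) = (Y + j)²)
K = -2/27 (K = -6/(4 + 5)² = -6/(9²) = -6/81 = -6*1/81 = -2/27 ≈ -0.074074)
(-128 + (3 + K*(6/(1/(-5))))) + 52 = (-128 + (3 - 4/(9*(1/(-5))))) + 52 = (-128 + (3 - 4/(9*(-⅕)))) + 52 = (-128 + (3 - 4*(-5)/9)) + 52 = (-128 + (3 - 2/27*(-30))) + 52 = (-128 + (3 + 20/9)) + 52 = (-128 + 47/9) + 52 = -1105/9 + 52 = -637/9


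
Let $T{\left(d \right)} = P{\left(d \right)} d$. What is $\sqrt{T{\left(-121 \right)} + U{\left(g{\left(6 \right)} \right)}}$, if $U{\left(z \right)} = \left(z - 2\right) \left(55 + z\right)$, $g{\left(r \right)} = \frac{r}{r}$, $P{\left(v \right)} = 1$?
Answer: $i \sqrt{177} \approx 13.304 i$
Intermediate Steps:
$g{\left(r \right)} = 1$
$U{\left(z \right)} = \left(-2 + z\right) \left(55 + z\right)$
$T{\left(d \right)} = d$ ($T{\left(d \right)} = 1 d = d$)
$\sqrt{T{\left(-121 \right)} + U{\left(g{\left(6 \right)} \right)}} = \sqrt{-121 + \left(-110 + 1^{2} + 53 \cdot 1\right)} = \sqrt{-121 + \left(-110 + 1 + 53\right)} = \sqrt{-121 - 56} = \sqrt{-177} = i \sqrt{177}$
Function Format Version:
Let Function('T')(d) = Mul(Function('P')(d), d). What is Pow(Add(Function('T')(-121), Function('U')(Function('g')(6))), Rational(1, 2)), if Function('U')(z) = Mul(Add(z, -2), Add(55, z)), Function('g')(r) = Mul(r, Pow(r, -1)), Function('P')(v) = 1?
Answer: Mul(I, Pow(177, Rational(1, 2))) ≈ Mul(13.304, I)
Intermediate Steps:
Function('g')(r) = 1
Function('U')(z) = Mul(Add(-2, z), Add(55, z))
Function('T')(d) = d (Function('T')(d) = Mul(1, d) = d)
Pow(Add(Function('T')(-121), Function('U')(Function('g')(6))), Rational(1, 2)) = Pow(Add(-121, Add(-110, Pow(1, 2), Mul(53, 1))), Rational(1, 2)) = Pow(Add(-121, Add(-110, 1, 53)), Rational(1, 2)) = Pow(Add(-121, -56), Rational(1, 2)) = Pow(-177, Rational(1, 2)) = Mul(I, Pow(177, Rational(1, 2)))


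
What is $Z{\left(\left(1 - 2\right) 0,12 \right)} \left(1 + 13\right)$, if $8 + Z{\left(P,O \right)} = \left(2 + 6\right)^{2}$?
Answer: $784$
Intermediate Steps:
$Z{\left(P,O \right)} = 56$ ($Z{\left(P,O \right)} = -8 + \left(2 + 6\right)^{2} = -8 + 8^{2} = -8 + 64 = 56$)
$Z{\left(\left(1 - 2\right) 0,12 \right)} \left(1 + 13\right) = 56 \left(1 + 13\right) = 56 \cdot 14 = 784$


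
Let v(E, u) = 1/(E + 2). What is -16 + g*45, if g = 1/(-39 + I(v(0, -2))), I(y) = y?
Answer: -1322/77 ≈ -17.169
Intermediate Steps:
v(E, u) = 1/(2 + E)
g = -2/77 (g = 1/(-39 + 1/(2 + 0)) = 1/(-39 + 1/2) = 1/(-39 + ½) = 1/(-77/2) = -2/77 ≈ -0.025974)
-16 + g*45 = -16 - 2/77*45 = -16 - 90/77 = -1322/77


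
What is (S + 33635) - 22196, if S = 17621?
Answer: 29060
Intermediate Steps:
(S + 33635) - 22196 = (17621 + 33635) - 22196 = 51256 - 22196 = 29060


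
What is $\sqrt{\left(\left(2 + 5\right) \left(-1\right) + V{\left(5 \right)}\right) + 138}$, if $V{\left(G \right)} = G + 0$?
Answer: $2 \sqrt{34} \approx 11.662$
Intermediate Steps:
$V{\left(G \right)} = G$
$\sqrt{\left(\left(2 + 5\right) \left(-1\right) + V{\left(5 \right)}\right) + 138} = \sqrt{\left(\left(2 + 5\right) \left(-1\right) + 5\right) + 138} = \sqrt{\left(7 \left(-1\right) + 5\right) + 138} = \sqrt{\left(-7 + 5\right) + 138} = \sqrt{-2 + 138} = \sqrt{136} = 2 \sqrt{34}$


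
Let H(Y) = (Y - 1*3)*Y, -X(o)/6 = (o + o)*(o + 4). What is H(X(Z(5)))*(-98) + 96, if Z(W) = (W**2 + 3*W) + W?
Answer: -68620675944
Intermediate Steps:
Z(W) = W**2 + 4*W
X(o) = -12*o*(4 + o) (X(o) = -6*(o + o)*(o + 4) = -6*2*o*(4 + o) = -12*o*(4 + o))
H(Y) = Y*(-3 + Y) (H(Y) = (Y - 3)*Y = (-3 + Y)*Y = Y*(-3 + Y))
H(X(Z(5)))*(-98) + 96 = ((-12*5*(4 + 5)*(4 + 5*(4 + 5)))*(-3 - 12*5*(4 + 5)*(4 + 5*(4 + 5))))*(-98) + 96 = ((-12*5*9*(4 + 5*9))*(-3 - 12*5*9*(4 + 5*9)))*(-98) + 96 = ((-12*45*(4 + 45))*(-3 - 12*45*(4 + 45)))*(-98) + 96 = ((-12*45*49)*(-3 - 12*45*49))*(-98) + 96 = -26460*(-3 - 26460)*(-98) + 96 = -26460*(-26463)*(-98) + 96 = 700210980*(-98) + 96 = -68620676040 + 96 = -68620675944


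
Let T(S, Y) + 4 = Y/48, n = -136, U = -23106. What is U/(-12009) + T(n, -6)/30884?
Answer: 1902816445/989029216 ≈ 1.9239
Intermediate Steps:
T(S, Y) = -4 + Y/48
U/(-12009) + T(n, -6)/30884 = -23106/(-12009) + (-4 + (1/48)*(-6))/30884 = -23106*(-1/12009) + (-4 - ⅛)*(1/30884) = 7702/4003 - 33/8*1/30884 = 7702/4003 - 33/247072 = 1902816445/989029216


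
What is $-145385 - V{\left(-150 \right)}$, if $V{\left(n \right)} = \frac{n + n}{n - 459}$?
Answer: $- \frac{29513255}{203} \approx -1.4539 \cdot 10^{5}$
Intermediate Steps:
$V{\left(n \right)} = \frac{2 n}{-459 + n}$
$-145385 - V{\left(-150 \right)} = -145385 - 2 \left(-150\right) \frac{1}{-459 - 150} = -145385 - 2 \left(-150\right) \frac{1}{-609} = -145385 - 2 \left(-150\right) \left(- \frac{1}{609}\right) = -145385 - \frac{100}{203} = - \frac{29513255}{203}$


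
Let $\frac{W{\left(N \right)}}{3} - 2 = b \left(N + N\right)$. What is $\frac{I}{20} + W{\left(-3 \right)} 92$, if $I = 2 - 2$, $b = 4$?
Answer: $-6072$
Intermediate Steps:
$I = 0$ ($I = 2 - 2 = 0$)
$W{\left(N \right)} = 6 + 24 N$ ($W{\left(N \right)} = 6 + 3 \cdot 4 \left(N + N\right) = 6 + 3 \cdot 4 \cdot 2 N = 6 + 3 \cdot 8 N = 6 + 24 N$)
$\frac{I}{20} + W{\left(-3 \right)} 92 = \frac{0}{20} + \left(6 + 24 \left(-3\right)\right) 92 = 0 \cdot \frac{1}{20} + \left(6 - 72\right) 92 = 0 - 6072 = -6072$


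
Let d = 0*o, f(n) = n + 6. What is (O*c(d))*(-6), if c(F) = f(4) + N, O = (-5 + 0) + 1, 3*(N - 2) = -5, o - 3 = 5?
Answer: 248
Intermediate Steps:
o = 8 (o = 3 + 5 = 8)
f(n) = 6 + n
N = ⅓ (N = 2 + (⅓)*(-5) = 2 - 5/3 = ⅓ ≈ 0.33333)
d = 0 (d = 0*8 = 0)
O = -4 (O = -5 + 1 = -4)
c(F) = 31/3 (c(F) = (6 + 4) + ⅓ = 10 + ⅓ = 31/3)
(O*c(d))*(-6) = -4*31/3*(-6) = -124/3*(-6) = 248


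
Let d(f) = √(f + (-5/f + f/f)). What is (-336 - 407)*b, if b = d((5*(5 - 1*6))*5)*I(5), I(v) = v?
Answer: -743*I*√595 ≈ -18124.0*I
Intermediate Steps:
d(f) = √(1 + f - 5/f) (d(f) = √(f + (-5/f + 1)) = √(f + (1 - 5/f)) = √(1 + f - 5/f))
b = I*√595 (b = √(1 + (5*(5 - 1*6))*5 - 5*1/(25*(5 - 1*6)))*5 = √(1 + (5*(5 - 6))*5 - 5*1/(25*(5 - 6)))*5 = √(1 + (5*(-1))*5 - 5/((5*(-1))*5))*5 = √(1 - 5*5 - 5/((-5*5)))*5 = √(1 - 25 - 5/(-25))*5 = √(1 - 25 - 5*(-1/25))*5 = √(1 - 25 + ⅕)*5 = √(-119/5)*5 = (I*√595/5)*5 = I*√595 ≈ 24.393*I)
(-336 - 407)*b = (-336 - 407)*(I*√595) = -743*I*√595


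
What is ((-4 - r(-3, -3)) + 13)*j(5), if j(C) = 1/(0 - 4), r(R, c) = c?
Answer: -3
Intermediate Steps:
j(C) = -¼ (j(C) = 1/(-4) = -¼)
((-4 - r(-3, -3)) + 13)*j(5) = ((-4 - 1*(-3)) + 13)*(-¼) = ((-4 + 3) + 13)*(-¼) = (-1 + 13)*(-¼) = 12*(-¼) = -3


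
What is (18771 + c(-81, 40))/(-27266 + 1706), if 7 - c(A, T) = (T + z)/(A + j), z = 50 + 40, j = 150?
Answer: -161944/220455 ≈ -0.73459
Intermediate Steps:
z = 90
c(A, T) = 7 - (90 + T)/(150 + A) (c(A, T) = 7 - (T + 90)/(A + 150) = 7 - (90 + T)/(150 + A))
(18771 + c(-81, 40))/(-27266 + 1706) = (18771 + (960 - 1*40 + 7*(-81))/(150 - 81))/(-27266 + 1706) = (18771 + (960 - 40 - 567)/69)/(-25560) = (18771 + (1/69)*353)*(-1/25560) = (18771 + 353/69)*(-1/25560) = (1295552/69)*(-1/25560) = -161944/220455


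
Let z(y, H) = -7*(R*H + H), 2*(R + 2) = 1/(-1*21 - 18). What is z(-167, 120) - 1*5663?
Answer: -62559/13 ≈ -4812.2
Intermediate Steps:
R = -157/78 (R = -2 + 1/(2*(-1*21 - 18)) = -2 + 1/(2*(-21 - 18)) = -2 + (½)/(-39) = -2 + (½)*(-1/39) = -2 - 1/78 = -157/78 ≈ -2.0128)
z(y, H) = 553*H/78 (z(y, H) = -7*(-157*H/78 + H) = -(-553)*H/78 = 553*H/78)
z(-167, 120) - 1*5663 = (553/78)*120 - 1*5663 = 11060/13 - 5663 = -62559/13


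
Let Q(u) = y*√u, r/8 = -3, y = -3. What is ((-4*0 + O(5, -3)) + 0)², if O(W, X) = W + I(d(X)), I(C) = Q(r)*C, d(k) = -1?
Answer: -191 + 60*I*√6 ≈ -191.0 + 146.97*I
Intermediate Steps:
r = -24 (r = 8*(-3) = -24)
Q(u) = -3*√u
I(C) = -6*I*C*√6 (I(C) = (-6*I*√6)*C = -6*I*C*√6)
O(W, X) = W + 6*I*√6 (O(W, X) = W - 6*I*(-1)*√6 = W + 6*I*√6)
((-4*0 + O(5, -3)) + 0)² = ((-4*0 + (5 + 6*I*√6)) + 0)² = ((0 + (5 + 6*I*√6)) + 0)² = ((5 + 6*I*√6) + 0)² = (5 + 6*I*√6)²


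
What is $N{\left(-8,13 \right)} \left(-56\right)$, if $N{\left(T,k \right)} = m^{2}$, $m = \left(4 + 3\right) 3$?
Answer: $-24696$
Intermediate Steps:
$m = 21$ ($m = 7 \cdot 3 = 21$)
$N{\left(T,k \right)} = 441$ ($N{\left(T,k \right)} = 21^{2} = 441$)
$N{\left(-8,13 \right)} \left(-56\right) = 441 \left(-56\right) = -24696$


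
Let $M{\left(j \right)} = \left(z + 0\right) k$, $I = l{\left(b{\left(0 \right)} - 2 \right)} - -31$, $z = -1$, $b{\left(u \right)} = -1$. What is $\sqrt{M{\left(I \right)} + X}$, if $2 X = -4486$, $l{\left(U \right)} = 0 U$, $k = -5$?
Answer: $i \sqrt{2238} \approx 47.307 i$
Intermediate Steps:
$l{\left(U \right)} = 0$
$X = -2243$ ($X = \frac{1}{2} \left(-4486\right) = -2243$)
$I = 31$ ($I = 0 - -31 = 0 + 31 = 31$)
$M{\left(j \right)} = 5$ ($M{\left(j \right)} = \left(-1 + 0\right) \left(-5\right) = \left(-1\right) \left(-5\right) = 5$)
$\sqrt{M{\left(I \right)} + X} = \sqrt{5 - 2243} = \sqrt{-2238} = i \sqrt{2238}$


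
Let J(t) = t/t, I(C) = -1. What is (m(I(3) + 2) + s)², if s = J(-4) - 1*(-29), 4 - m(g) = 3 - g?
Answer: 1024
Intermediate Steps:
J(t) = 1
m(g) = 1 + g (m(g) = 4 - (3 - g) = 4 + (-3 + g) = 1 + g)
s = 30 (s = 1 - 1*(-29) = 1 + 29 = 30)
(m(I(3) + 2) + s)² = ((1 + (-1 + 2)) + 30)² = ((1 + 1) + 30)² = (2 + 30)² = 32² = 1024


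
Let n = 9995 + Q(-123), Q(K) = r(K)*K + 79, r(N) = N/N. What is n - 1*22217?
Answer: -12266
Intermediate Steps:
r(N) = 1
Q(K) = 79 + K (Q(K) = 1*K + 79 = K + 79 = 79 + K)
n = 9951 (n = 9995 + (79 - 123) = 9995 - 44 = 9951)
n - 1*22217 = 9951 - 1*22217 = 9951 - 22217 = -12266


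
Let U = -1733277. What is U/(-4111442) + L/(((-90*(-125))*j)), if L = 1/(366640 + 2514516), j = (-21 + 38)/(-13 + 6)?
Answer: 477536086558382453/1132745615877285000 ≈ 0.42157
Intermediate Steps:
j = -17/7 (j = 17/(-7) = 17*(-⅐) = -17/7 ≈ -2.4286)
L = 1/2881156 ≈ 3.4708e-7
U/(-4111442) + L/(((-90*(-125))*j)) = -1733277/(-4111442) + 1/(2881156*((-90*(-125)*(-17/7)))) = -1733277*(-1/4111442) + 1/(2881156*((11250*(-17/7)))) = 1733277/4111442 + 1/(2881156*(-191250/7)) = 1733277/4111442 + (1/2881156)*(-7/191250) = 1733277/4111442 - 7/551021085000 = 477536086558382453/1132745615877285000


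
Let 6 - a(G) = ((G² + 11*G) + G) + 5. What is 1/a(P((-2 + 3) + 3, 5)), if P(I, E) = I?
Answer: -1/63 ≈ -0.015873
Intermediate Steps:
a(G) = 1 - G² - 12*G (a(G) = 6 - (((G² + 11*G) + G) + 5) = 6 - ((G² + 12*G) + 5) = 6 - (5 + G² + 12*G) = 6 + (-5 - G² - 12*G) = 1 - G² - 12*G)
1/a(P((-2 + 3) + 3, 5)) = 1/(1 - ((-2 + 3) + 3)² - 12*((-2 + 3) + 3)) = 1/(1 - (1 + 3)² - 12*(1 + 3)) = 1/(1 - 1*4² - 12*4) = 1/(1 - 1*16 - 48) = 1/(1 - 16 - 48) = 1/(-63) = -1/63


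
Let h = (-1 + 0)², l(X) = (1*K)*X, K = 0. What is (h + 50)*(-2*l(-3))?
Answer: 0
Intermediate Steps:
l(X) = 0 (l(X) = (1*0)*X = 0*X = 0)
h = 1 (h = (-1)² = 1)
(h + 50)*(-2*l(-3)) = (1 + 50)*(-2*0) = 51*0 = 0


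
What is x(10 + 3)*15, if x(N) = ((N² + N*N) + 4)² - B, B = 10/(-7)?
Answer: 12281370/7 ≈ 1.7545e+6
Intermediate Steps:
B = -10/7 (B = 10*(-⅐) = -10/7 ≈ -1.4286)
x(N) = 10/7 + (4 + 2*N²)² (x(N) = ((N² + N*N) + 4)² - 1*(-10/7) = ((N² + N²) + 4)² + 10/7 = (2*N² + 4)² + 10/7 = (4 + 2*N²)² + 10/7 = 10/7 + (4 + 2*N²)²)
x(10 + 3)*15 = (10/7 + 4*(2 + (10 + 3)²)²)*15 = (10/7 + 4*(2 + 13²)²)*15 = (10/7 + 4*(2 + 169)²)*15 = (10/7 + 4*171²)*15 = (10/7 + 4*29241)*15 = (10/7 + 116964)*15 = (818758/7)*15 = 12281370/7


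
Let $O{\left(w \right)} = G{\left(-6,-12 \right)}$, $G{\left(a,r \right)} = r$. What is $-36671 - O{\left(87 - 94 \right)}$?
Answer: $-36659$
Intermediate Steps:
$O{\left(w \right)} = -12$
$-36671 - O{\left(87 - 94 \right)} = -36671 - -12 = -36671 + 12 = -36659$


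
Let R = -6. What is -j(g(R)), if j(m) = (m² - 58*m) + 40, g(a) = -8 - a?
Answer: -160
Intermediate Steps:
j(m) = 40 + m² - 58*m
-j(g(R)) = -(40 + (-8 - 1*(-6))² - 58*(-8 - 1*(-6))) = -(40 + (-8 + 6)² - 58*(-8 + 6)) = -(40 + (-2)² - 58*(-2)) = -(40 + 4 + 116) = -1*160 = -160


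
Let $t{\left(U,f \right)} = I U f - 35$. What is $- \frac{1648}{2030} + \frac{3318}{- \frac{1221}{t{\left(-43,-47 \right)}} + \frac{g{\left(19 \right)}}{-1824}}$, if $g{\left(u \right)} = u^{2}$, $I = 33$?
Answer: $- \frac{1539433299928}{100319555} \approx -15345.0$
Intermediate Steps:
$t{\left(U,f \right)} = -35 + 33 U f$ ($t{\left(U,f \right)} = 33 U f - 35 = -35 + 33 U f$)
$- \frac{1648}{2030} + \frac{3318}{- \frac{1221}{t{\left(-43,-47 \right)}} + \frac{g{\left(19 \right)}}{-1824}} = - \frac{1648}{2030} + \frac{3318}{- \frac{1221}{-35 + 33 \left(-43\right) \left(-47\right)} + \frac{19^{2}}{-1824}} = \left(-1648\right) \frac{1}{2030} + \frac{3318}{- \frac{1221}{-35 + 66693} + 361 \left(- \frac{1}{1824}\right)} = - \frac{824}{1015} + \frac{3318}{- \frac{1221}{66658} - \frac{19}{96}} = - \frac{824}{1015} + \frac{3318}{- \frac{691859}{3199584}} = - \frac{824}{1015} + 3318 \left(- \frac{3199584}{691859}\right) = - \frac{824}{1015} - \frac{1516602816}{98837} = - \frac{1539433299928}{100319555}$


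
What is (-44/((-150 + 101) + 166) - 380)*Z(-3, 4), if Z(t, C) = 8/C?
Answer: -89008/117 ≈ -760.75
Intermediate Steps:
(-44/((-150 + 101) + 166) - 380)*Z(-3, 4) = (-44/((-150 + 101) + 166) - 380)*(8/4) = (-44/(-49 + 166) - 380)*(8*(¼)) = (-44/117 - 380)*2 = -44504/117*2 = -89008/117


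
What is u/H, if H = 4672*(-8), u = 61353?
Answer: -61353/37376 ≈ -1.6415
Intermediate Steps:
H = -37376
u/H = 61353/(-37376) = 61353*(-1/37376) = -61353/37376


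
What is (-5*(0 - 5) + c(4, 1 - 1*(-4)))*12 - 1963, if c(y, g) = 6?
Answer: -1591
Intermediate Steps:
(-5*(0 - 5) + c(4, 1 - 1*(-4)))*12 - 1963 = (-5*(0 - 5) + 6)*12 - 1963 = (-5*(-5) + 6)*12 - 1963 = (25 + 6)*12 - 1963 = 31*12 - 1963 = 372 - 1963 = -1591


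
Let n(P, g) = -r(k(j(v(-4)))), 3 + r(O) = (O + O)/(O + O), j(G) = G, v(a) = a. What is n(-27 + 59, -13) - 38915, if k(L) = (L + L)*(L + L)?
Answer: -38913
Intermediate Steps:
k(L) = 4*L² (k(L) = (2*L)*(2*L) = 4*L²)
r(O) = -2 (r(O) = -3 + (O + O)/(O + O) = -3 + (2*O)/((2*O)) = -3 + (2*O)*(1/(2*O)) = -3 + 1 = -2)
n(P, g) = 2 (n(P, g) = -1*(-2) = 2)
n(-27 + 59, -13) - 38915 = 2 - 38915 = -38913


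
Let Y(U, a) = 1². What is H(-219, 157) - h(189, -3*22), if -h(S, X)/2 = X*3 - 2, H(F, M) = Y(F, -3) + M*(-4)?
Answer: -1027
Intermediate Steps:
Y(U, a) = 1
H(F, M) = 1 - 4*M (H(F, M) = 1 + M*(-4) = 1 - 4*M)
h(S, X) = 4 - 6*X (h(S, X) = -2*(X*3 - 2) = -2*(3*X - 2) = -2*(-2 + 3*X) = 4 - 6*X)
H(-219, 157) - h(189, -3*22) = (1 - 4*157) - (4 - (-18)*22) = (1 - 628) - (4 - 6*(-66)) = -627 - (4 + 396) = -627 - 1*400 = -627 - 400 = -1027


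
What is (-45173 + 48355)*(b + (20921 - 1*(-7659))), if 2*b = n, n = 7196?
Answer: 102390396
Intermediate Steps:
b = 3598 (b = (1/2)*7196 = 3598)
(-45173 + 48355)*(b + (20921 - 1*(-7659))) = (-45173 + 48355)*(3598 + (20921 - 1*(-7659))) = 3182*(3598 + (20921 + 7659)) = 3182*(3598 + 28580) = 3182*32178 = 102390396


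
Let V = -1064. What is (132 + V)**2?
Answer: 868624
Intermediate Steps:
(132 + V)**2 = (132 - 1064)**2 = (-932)**2 = 868624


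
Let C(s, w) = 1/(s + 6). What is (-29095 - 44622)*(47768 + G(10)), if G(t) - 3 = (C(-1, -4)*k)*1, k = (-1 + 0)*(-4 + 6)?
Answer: -17607526601/5 ≈ -3.5215e+9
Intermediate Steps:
k = -2 (k = -1*2 = -2)
C(s, w) = 1/(6 + s)
G(t) = 13/5 (G(t) = 3 + (-2/(6 - 1))*1 = 3 + (-2/5)*1 = 3 + ((⅕)*(-2))*1 = 3 - ⅖*1 = 3 - ⅖ = 13/5)
(-29095 - 44622)*(47768 + G(10)) = (-29095 - 44622)*(47768 + 13/5) = -73717*238853/5 = -17607526601/5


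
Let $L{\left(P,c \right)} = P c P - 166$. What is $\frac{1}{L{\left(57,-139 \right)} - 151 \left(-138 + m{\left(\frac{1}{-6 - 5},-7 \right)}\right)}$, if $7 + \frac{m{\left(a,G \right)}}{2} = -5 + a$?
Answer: $- \frac{11}{4700163} \approx -2.3403 \cdot 10^{-6}$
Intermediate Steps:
$m{\left(a,G \right)} = -24 + 2 a$ ($m{\left(a,G \right)} = -14 + 2 \left(-5 + a\right) = -14 + \left(-10 + 2 a\right) = -24 + 2 a$)
$L{\left(P,c \right)} = -166 + c P^{2}$ ($L{\left(P,c \right)} = c P^{2} - 166 = -166 + c P^{2}$)
$\frac{1}{L{\left(57,-139 \right)} - 151 \left(-138 + m{\left(\frac{1}{-6 - 5},-7 \right)}\right)} = \frac{1}{\left(-166 - 139 \cdot 57^{2}\right) - 151 \left(-138 - \left(24 - \frac{2}{-6 - 5}\right)\right)} = \frac{1}{\left(-166 - 451611\right) - 151 \left(-138 - \left(24 - \frac{2}{-11}\right)\right)} = \frac{1}{\left(-166 - 451611\right) - 151 \left(-138 + \left(-24 + 2 \left(- \frac{1}{11}\right)\right)\right)} = \frac{1}{-451777 - 151 \left(-138 - \frac{266}{11}\right)} = \frac{1}{-451777 - - \frac{269384}{11}} = \frac{1}{-451777 + \frac{269384}{11}} = \frac{1}{- \frac{4700163}{11}} = - \frac{11}{4700163}$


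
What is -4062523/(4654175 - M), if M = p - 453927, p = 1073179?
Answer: -4062523/4034923 ≈ -1.0068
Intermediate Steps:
M = 619252 (M = 1073179 - 453927 = 619252)
-4062523/(4654175 - M) = -4062523/(4654175 - 1*619252) = -4062523/(4654175 - 619252) = -4062523/4034923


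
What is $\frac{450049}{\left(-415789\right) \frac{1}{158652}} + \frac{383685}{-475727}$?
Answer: $- \frac{33967625810762661}{197802053603} \approx -1.7173 \cdot 10^{5}$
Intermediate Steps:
$\frac{450049}{\left(-415789\right) \frac{1}{158652}} + \frac{383685}{-475727} = \frac{450049}{\left(-415789\right) \frac{1}{158652}} + 383685 \left(- \frac{1}{475727}\right) = \frac{450049}{- \frac{415789}{158652}} - \frac{383685}{475727} = 450049 \left(- \frac{158652}{415789}\right) - \frac{383685}{475727} = - \frac{71401173948}{415789} - \frac{383685}{475727} = - \frac{33967625810762661}{197802053603}$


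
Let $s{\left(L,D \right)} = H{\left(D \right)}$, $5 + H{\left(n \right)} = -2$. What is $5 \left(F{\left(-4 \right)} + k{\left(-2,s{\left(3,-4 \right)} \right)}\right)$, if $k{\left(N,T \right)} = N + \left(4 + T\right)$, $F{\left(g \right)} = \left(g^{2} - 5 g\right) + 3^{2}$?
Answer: $200$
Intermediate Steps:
$H{\left(n \right)} = -7$ ($H{\left(n \right)} = -5 - 2 = -7$)
$s{\left(L,D \right)} = -7$
$F{\left(g \right)} = 9 + g^{2} - 5 g$ ($F{\left(g \right)} = \left(g^{2} - 5 g\right) + 9 = 9 + g^{2} - 5 g$)
$k{\left(N,T \right)} = 4 + N + T$
$5 \left(F{\left(-4 \right)} + k{\left(-2,s{\left(3,-4 \right)} \right)}\right) = 5 \left(\left(9 + \left(-4\right)^{2} - -20\right) - 5\right) = 5 \left(\left(9 + 16 + 20\right) - 5\right) = 5 \left(45 - 5\right) = 5 \cdot 40 = 200$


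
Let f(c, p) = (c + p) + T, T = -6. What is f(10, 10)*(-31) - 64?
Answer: -498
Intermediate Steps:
f(c, p) = -6 + c + p (f(c, p) = (c + p) - 6 = -6 + c + p)
f(10, 10)*(-31) - 64 = (-6 + 10 + 10)*(-31) - 64 = 14*(-31) - 64 = -434 - 64 = -498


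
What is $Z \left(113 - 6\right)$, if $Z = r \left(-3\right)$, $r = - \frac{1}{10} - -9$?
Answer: $- \frac{28569}{10} \approx -2856.9$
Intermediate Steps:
$r = \frac{89}{10}$ ($r = \left(-1\right) \frac{1}{10} + 9 = - \frac{1}{10} + 9 = \frac{89}{10} \approx 8.9$)
$Z = - \frac{267}{10}$ ($Z = \frac{89}{10} \left(-3\right) = - \frac{267}{10} \approx -26.7$)
$Z \left(113 - 6\right) = - \frac{267 \left(113 - 6\right)}{10} = \left(- \frac{267}{10}\right) 107 = - \frac{28569}{10}$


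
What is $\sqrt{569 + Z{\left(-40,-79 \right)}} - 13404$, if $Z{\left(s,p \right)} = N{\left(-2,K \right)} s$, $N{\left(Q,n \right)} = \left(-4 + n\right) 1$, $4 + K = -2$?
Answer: $-13404 + \sqrt{969} \approx -13373.0$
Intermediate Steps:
$K = -6$ ($K = -4 - 2 = -6$)
$N{\left(Q,n \right)} = -4 + n$
$Z{\left(s,p \right)} = - 10 s$ ($Z{\left(s,p \right)} = \left(-4 - 6\right) s = - 10 s$)
$\sqrt{569 + Z{\left(-40,-79 \right)}} - 13404 = \sqrt{569 - -400} - 13404 = \sqrt{569 + 400} - 13404 = \sqrt{969} - 13404 = -13404 + \sqrt{969}$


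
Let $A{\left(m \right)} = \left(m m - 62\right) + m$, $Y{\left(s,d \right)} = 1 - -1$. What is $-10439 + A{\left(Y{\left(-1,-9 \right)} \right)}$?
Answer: $-10495$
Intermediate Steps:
$Y{\left(s,d \right)} = 2$ ($Y{\left(s,d \right)} = 1 + 1 = 2$)
$A{\left(m \right)} = -62 + m + m^{2}$ ($A{\left(m \right)} = \left(m^{2} - 62\right) + m = \left(-62 + m^{2}\right) + m = -62 + m + m^{2}$)
$-10439 + A{\left(Y{\left(-1,-9 \right)} \right)} = -10439 + \left(-62 + 2 + 2^{2}\right) = -10439 + \left(-62 + 2 + 4\right) = -10439 - 56 = -10495$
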